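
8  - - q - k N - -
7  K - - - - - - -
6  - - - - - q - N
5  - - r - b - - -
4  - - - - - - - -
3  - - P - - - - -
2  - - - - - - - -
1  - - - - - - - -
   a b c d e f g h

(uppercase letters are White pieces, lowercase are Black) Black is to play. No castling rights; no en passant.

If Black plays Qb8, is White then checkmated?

After Qb8: white king on a7; in check: yes, from the black queen on b8.
King squares — a6: attacked by Qf6; b6: attacked by Qf6; b7: attacked by Qb8; a8: attacked by Qb8; b8: attacked by Be5.
White has no legal moves → checkmate.

yes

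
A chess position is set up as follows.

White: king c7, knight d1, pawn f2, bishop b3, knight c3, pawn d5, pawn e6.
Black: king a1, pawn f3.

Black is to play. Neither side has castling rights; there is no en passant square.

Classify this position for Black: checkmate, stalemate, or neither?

Black to move; black king on a1.
In check: no.
King squares — b1: attacked by Nc3; a2: attacked by Bb3; b2: attacked by Nd1.
Legal moves for Black: none.
Not in check and no legal moves → stalemate.

stalemate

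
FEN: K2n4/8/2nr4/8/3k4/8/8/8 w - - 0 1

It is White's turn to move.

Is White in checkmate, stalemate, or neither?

stalemate

White to move; white king on a8.
In check: no.
King squares — a7: attacked by Nc6; b7: attacked by Nd8; b8: attacked by Nc6.
Legal moves for White: none.
Not in check and no legal moves → stalemate.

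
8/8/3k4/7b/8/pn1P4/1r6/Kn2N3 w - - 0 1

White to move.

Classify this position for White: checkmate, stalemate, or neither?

White to move; white king on a1.
In check: yes, from the black knight on b3.
King squares — b1: attacked by Rb2; a2: attacked by Rb2; b2: attacked by Pa3.
Legal moves for White: none.
In check with no legal moves → checkmate.

checkmate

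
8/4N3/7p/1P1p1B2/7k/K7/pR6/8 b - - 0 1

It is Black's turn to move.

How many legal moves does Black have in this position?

Black to move; king on h4.
In check: no.
Legal moves: Kh5, Kg5, Kg3, h5, d4, a1=Q+, a1=R+, a1=B, a1=N.
Count: 9.

9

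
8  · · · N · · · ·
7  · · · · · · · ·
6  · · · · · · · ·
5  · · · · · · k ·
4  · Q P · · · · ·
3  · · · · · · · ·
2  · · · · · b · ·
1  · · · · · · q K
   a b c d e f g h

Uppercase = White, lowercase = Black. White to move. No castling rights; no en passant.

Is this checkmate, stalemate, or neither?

checkmate

White to move; white king on h1.
In check: yes, from the black queen on g1.
King squares — g1: attacked by Bf2; g2: attacked by Qg1; h2: attacked by Qg1.
Legal moves for White: none.
In check with no legal moves → checkmate.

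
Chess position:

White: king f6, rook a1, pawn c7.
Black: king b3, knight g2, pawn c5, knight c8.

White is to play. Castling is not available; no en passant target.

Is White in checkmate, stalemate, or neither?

neither

White to move; white king on f6.
In check: no.
Legal moves for White include: Kg7, Kf7, Kg6, Ke6, Kg5, Kf5, Ke5, Ra8, Ra7, Ra6, Ra5, Ra4, Ra3+, Ra2, Rh1, Rg1, Rf1, Re1, ... (list truncated; more exist).
White has legal moves and is not in check → neither.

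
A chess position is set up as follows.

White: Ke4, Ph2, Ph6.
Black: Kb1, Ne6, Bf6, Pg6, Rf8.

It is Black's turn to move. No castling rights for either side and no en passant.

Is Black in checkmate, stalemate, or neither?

neither

Black to move; black king on b1.
In check: no.
Legal moves for Black include: Rh8, Rg8, Re8, Rd8, Rc8, Rb8, Ra8, Rf7, Bh8, Bd8, Bg7, Be7, Bg5, Be5, Bh4, Bd4, Bc3, Bb2, ... (list truncated; more exist).
Black has legal moves and is not in check → neither.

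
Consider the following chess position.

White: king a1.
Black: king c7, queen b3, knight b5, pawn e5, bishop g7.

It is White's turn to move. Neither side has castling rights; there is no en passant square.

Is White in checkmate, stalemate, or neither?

White to move; white king on a1.
In check: no.
King squares — b1: attacked by Qb3; a2: attacked by Qb3; b2: attacked by Qb3.
Legal moves for White: none.
Not in check and no legal moves → stalemate.

stalemate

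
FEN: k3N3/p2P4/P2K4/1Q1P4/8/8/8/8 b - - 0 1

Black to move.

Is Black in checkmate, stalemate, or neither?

stalemate

Black to move; black king on a8.
In check: no.
King squares — a7: own pawn; b7: attacked by Qb5; b8: attacked by Qb5.
Legal moves for Black: none.
Not in check and no legal moves → stalemate.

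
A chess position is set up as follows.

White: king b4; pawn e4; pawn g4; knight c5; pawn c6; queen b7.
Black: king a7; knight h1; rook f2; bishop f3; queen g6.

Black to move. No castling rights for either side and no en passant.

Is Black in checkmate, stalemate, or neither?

checkmate

Black to move; black king on a7.
In check: yes, from the white queen on b7.
King squares — a6: attacked by Nc5; b6: attacked by Qb7; b7: attacked by Nc5; a8: attacked by Qb7; b8: attacked by Qb7.
Legal moves for Black: none.
In check with no legal moves → checkmate.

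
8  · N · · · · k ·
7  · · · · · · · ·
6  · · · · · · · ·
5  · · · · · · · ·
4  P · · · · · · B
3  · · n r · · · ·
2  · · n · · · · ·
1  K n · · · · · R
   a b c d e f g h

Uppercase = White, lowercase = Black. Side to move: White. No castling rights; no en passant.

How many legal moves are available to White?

White to move; king on a1.
In check: yes, from the black knight on c2.
Legal moves: Kb2.
Count: 1.

1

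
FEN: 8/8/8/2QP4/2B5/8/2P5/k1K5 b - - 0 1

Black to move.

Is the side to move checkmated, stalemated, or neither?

stalemate

Black to move; black king on a1.
In check: no.
King squares — b1: attacked by Kc1; a2: attacked by Bc4; b2: attacked by Kc1.
Legal moves for Black: none.
Not in check and no legal moves → stalemate.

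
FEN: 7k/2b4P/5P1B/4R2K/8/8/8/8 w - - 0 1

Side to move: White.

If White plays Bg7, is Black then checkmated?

no

After Bg7: black king on h8; in check: yes, from the white bishop on g7.
Black has 1 legal reply: Kxh7.
In check but a legal move exists → not checkmate.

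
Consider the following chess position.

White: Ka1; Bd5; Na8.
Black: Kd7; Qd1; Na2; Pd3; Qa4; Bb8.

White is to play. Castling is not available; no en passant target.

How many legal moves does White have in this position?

White to move; king on a1.
In check: yes, from the black queen on d1.
Legal moves: Kb2.
Count: 1.

1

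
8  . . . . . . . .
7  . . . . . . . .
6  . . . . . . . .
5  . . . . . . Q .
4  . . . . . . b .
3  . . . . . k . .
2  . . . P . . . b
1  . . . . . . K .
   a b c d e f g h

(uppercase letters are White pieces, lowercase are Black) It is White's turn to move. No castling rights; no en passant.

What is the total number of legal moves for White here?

3

White to move; king on g1.
In check: yes, from the black bishop on h2.
Legal moves: Kxh2, Kh1, Kf1.
Count: 3.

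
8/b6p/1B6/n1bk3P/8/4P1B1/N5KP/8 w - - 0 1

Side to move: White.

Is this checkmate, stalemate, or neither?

neither

White to move; white king on g2.
In check: no.
Legal moves for White include: Bd8, Bbc7, Bxa7, Bxc5, Bxa5, Bb8, Bgc7, Bd6, Be5, Bh4, Bf4, Bf2, Be1, Kh3, Kf3, Kf2, Kh1, Kg1, ... (list truncated; more exist).
White has legal moves and is not in check → neither.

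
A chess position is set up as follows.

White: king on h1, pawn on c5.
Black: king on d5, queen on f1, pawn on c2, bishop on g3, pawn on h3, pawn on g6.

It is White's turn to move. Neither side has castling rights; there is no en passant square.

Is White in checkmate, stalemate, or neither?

White to move; white king on h1.
In check: yes, from the black queen on f1.
King squares — g1: attacked by Qf1; g2: attacked by Qf1; h2: attacked by Bg3.
Legal moves for White: none.
In check with no legal moves → checkmate.

checkmate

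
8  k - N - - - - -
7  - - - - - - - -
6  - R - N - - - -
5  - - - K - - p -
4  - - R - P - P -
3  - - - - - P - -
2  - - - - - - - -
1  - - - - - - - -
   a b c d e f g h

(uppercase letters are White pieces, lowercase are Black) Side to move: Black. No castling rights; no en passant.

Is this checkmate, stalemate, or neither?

stalemate

Black to move; black king on a8.
In check: no.
King squares — a7: attacked by Nc8; b7: attacked by Rb6; b8: attacked by Rb6.
Legal moves for Black: none.
Not in check and no legal moves → stalemate.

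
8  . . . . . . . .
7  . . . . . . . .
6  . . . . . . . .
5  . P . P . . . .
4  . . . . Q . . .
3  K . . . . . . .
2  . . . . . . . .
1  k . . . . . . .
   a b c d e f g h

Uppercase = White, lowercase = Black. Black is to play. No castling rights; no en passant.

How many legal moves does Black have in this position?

0

Black to move; king on a1.
In check: no.
Legal moves: none.
Count: 0.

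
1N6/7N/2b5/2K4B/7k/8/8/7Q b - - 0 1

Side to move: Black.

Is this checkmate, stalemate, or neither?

Black to move; black king on h4.
In check: yes, from the white queen on h1.
Legal moves for Black: Kg3, Bxh1.
Black is in check but has 2 legal moves → neither.

neither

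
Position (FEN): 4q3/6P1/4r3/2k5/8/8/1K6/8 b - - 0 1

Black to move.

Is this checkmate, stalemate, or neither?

neither

Black to move; black king on c5.
In check: no.
Legal moves for Black include: Qh8, Qg8, Qf8, Qd8, Qc8, Qb8+, Qa8, Qf7, Qe7, Qd7, Qg6, Qc6, Qh5, Qb5+, Qa4, Re7, Rh6, Rg6, ... (list truncated; more exist).
Black has legal moves and is not in check → neither.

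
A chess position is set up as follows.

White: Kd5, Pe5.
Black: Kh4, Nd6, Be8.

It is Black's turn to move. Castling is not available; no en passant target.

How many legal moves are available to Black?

19

Black to move; king on h4.
In check: no.
Legal moves: Bf7+, Bd7, Bg6, Bc6+, Bh5, Bb5, Ba4, Nc8, Nf7, Nb7, Nf5, Nb5, Ne4, Nc4, Kh5, Kg5, Kg4, Kh3, Kg3.
Count: 19.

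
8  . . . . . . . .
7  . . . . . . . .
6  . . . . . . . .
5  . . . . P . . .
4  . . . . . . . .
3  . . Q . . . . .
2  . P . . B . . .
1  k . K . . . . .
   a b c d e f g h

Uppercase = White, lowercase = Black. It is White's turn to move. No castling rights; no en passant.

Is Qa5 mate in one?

yes

After Qa5: black king on a1; in check: yes, from the white queen on a5.
King squares — b1: attacked by Kc1; a2: attacked by Qa5; b2: attacked by Kc1.
Black has no legal moves → checkmate.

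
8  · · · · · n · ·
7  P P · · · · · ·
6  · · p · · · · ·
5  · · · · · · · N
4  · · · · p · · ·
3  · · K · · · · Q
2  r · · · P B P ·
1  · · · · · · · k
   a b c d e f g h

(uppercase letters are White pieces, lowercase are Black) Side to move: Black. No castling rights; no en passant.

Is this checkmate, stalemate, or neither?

Black to move; black king on h1.
In check: yes, from the white queen on h3.
King squares — g1: attacked by Bf2; g2: attacked by Qh3; h2: attacked by Qh3.
Legal moves for Black: none.
In check with no legal moves → checkmate.

checkmate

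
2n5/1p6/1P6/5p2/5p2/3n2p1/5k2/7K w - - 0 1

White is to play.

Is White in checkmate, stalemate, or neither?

stalemate

White to move; white king on h1.
In check: no.
King squares — g1: attacked by Kf2; g2: attacked by Kf2; h2: attacked by Pg3.
Legal moves for White: none.
Not in check and no legal moves → stalemate.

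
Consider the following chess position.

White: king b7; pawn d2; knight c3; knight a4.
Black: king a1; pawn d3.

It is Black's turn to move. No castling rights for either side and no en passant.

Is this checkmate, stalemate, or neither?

stalemate

Black to move; black king on a1.
In check: no.
King squares — b1: attacked by Nc3; a2: attacked by Nc3; b2: attacked by Na4.
Legal moves for Black: none.
Not in check and no legal moves → stalemate.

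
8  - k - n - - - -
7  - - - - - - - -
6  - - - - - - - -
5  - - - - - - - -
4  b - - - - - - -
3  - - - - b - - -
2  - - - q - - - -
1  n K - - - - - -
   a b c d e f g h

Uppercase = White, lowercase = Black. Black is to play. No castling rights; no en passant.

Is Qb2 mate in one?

no

After Qb2: white king on b1; in check: yes, from the black queen on b2.
White has 1 legal reply: Kxb2.
In check but a legal move exists → not checkmate.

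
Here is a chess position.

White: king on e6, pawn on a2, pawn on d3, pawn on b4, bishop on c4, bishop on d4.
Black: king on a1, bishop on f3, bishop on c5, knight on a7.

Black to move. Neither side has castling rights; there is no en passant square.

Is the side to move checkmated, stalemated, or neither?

neither

Black to move; black king on a1.
In check: yes, from the white bishop on d4.
Legal moves for Black: Kb1, Bxd4.
Black is in check but has 2 legal moves → neither.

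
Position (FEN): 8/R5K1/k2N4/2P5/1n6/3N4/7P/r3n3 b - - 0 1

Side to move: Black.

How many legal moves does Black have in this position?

Black to move; king on a6.
In check: yes, from the white rook on a7.
Legal moves: Kxa7.
Count: 1.

1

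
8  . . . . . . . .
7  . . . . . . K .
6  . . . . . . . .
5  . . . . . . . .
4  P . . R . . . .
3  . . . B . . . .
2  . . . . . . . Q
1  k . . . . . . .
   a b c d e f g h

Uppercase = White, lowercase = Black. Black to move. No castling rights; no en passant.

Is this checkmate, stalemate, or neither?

stalemate

Black to move; black king on a1.
In check: no.
King squares — b1: attacked by Bd3; a2: attacked by Qh2; b2: attacked by Qh2.
Legal moves for Black: none.
Not in check and no legal moves → stalemate.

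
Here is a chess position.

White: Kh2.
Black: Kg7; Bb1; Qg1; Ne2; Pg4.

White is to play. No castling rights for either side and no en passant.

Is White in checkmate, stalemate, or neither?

White to move; white king on h2.
In check: yes, from the black queen on g1.
King squares — g1: attacked by Ne2; h1: attacked by Qg1; g2: attacked by Qg1; g3: attacked by Qg1; h3: attacked by Pg4.
Legal moves for White: none.
In check with no legal moves → checkmate.

checkmate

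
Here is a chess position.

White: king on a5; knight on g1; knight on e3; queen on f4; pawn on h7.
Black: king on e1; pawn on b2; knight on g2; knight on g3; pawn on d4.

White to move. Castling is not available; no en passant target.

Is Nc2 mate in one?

no

After Nc2: black king on e1; in check: yes, from the white knight on c2.
Black has 1 legal reply: Kd1.
In check but a legal move exists → not checkmate.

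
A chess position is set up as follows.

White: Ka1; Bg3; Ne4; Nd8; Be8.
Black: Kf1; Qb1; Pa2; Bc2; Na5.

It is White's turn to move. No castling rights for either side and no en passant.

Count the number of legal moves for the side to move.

White to move; king on a1.
In check: yes, from the black queen on b1.
Legal moves: none.
Count: 0.

0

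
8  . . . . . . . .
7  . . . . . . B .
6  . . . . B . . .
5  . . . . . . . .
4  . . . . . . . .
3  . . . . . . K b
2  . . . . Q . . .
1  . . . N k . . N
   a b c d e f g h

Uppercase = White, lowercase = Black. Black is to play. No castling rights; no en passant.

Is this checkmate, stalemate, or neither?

Black to move; black king on e1.
In check: yes, from the white queen on e2.
Legal moves for Black: Kxe2.
Black is in check but has 1 legal move → neither.

neither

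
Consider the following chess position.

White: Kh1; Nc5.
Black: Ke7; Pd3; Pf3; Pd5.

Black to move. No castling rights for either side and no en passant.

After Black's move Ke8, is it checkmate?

After Ke8: white king on h1; in check: no.
White is not in check, so this cannot be checkmate.

no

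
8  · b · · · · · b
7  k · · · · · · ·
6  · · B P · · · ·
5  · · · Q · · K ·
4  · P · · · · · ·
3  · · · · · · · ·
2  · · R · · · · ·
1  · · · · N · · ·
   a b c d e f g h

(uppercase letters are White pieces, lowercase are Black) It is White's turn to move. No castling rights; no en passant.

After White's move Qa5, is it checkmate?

yes

After Qa5: black king on a7; in check: yes, from the white queen on a5.
King squares — a6: attacked by Qa5; b6: attacked by Qa5; b7: attacked by Bc6; a8: attacked by Qa5; b8: own bishop.
Black has no legal moves → checkmate.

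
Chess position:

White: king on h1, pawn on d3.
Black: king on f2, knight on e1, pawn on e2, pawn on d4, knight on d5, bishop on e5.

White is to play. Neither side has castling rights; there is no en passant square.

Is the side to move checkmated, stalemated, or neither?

White to move; white king on h1.
In check: no.
King squares — g1: attacked by Kf2; g2: attacked by Ne1; h2: attacked by Be5.
Legal moves for White: none.
Not in check and no legal moves → stalemate.

stalemate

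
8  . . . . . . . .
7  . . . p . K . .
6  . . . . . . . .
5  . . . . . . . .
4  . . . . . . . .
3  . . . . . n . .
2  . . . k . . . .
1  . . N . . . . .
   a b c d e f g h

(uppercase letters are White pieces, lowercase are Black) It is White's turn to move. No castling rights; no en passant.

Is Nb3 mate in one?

no

After Nb3: black king on d2; in check: yes, from the white knight on b3.
Black has 7 legal replies: Ke3, Kd3, Kc3, Ke2, Kc2, Ke1, Kd1.
In check but a legal move exists → not checkmate.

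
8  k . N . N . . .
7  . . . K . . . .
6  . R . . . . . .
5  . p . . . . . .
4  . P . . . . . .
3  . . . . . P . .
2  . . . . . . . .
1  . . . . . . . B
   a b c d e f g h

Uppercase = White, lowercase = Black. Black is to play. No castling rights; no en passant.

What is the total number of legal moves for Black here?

0

Black to move; king on a8.
In check: no.
Legal moves: none.
Count: 0.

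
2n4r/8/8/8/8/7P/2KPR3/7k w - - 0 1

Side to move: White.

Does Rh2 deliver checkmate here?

no

After Rh2: black king on h1; in check: yes, from the white rook on h2.
Black has 2 legal replies: Kxh2, Kg1.
In check but a legal move exists → not checkmate.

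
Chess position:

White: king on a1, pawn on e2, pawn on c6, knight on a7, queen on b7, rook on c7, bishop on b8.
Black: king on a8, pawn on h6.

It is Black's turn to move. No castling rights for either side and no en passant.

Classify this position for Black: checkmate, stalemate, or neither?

Black to move; black king on a8.
In check: yes, from the white queen on b7.
King squares — a7: attacked by Qb7; b7: attacked by Pc6; b8: attacked by Qb7.
Legal moves for Black: none.
In check with no legal moves → checkmate.

checkmate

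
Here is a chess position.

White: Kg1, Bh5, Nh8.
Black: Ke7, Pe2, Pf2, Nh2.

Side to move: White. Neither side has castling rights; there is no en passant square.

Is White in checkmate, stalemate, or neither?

neither

White to move; white king on g1.
In check: yes, from the black pawn on f2.
King squares — f1: attacked by Pe2; h1: available; f2: available; g2: available; h2: available.
Legal moves for White: Kxh2, Kg2, Kxf2, Kh1.
White is in check but has 4 legal moves → neither.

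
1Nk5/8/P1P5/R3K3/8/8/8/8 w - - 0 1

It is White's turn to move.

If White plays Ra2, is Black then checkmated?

After Ra2: black king on c8; in check: no.
Black is not in check, so this cannot be checkmate.

no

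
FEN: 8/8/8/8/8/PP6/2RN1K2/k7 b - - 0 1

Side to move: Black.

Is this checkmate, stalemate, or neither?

Black to move; black king on a1.
In check: no.
King squares — b1: attacked by Nd2; a2: attacked by Rc2; b2: attacked by Rc2.
Legal moves for Black: none.
Not in check and no legal moves → stalemate.

stalemate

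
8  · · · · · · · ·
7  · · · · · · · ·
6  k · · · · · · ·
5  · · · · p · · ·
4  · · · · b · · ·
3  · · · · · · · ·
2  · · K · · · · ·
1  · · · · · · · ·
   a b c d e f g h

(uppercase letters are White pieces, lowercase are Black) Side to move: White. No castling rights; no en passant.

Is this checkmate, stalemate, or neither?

neither

White to move; white king on c2.
In check: yes, from the black bishop on e4.
Legal moves for White: Kc3, Kb3, Kd2, Kb2, Kd1, Kc1.
White is in check but has 6 legal moves → neither.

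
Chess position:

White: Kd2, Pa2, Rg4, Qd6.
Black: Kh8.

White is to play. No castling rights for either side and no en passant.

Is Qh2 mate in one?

After Qh2: black king on h8; in check: yes, from the white queen on h2.
King squares — g7: attacked by Rg4; h7: attacked by Qh2; g8: attacked by Rg4.
Black has no legal moves → checkmate.

yes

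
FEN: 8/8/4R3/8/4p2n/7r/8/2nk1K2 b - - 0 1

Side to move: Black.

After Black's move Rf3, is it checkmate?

After Rf3: white king on f1; in check: yes, from the black rook on f3.
White has 1 legal reply: Kg1.
In check but a legal move exists → not checkmate.

no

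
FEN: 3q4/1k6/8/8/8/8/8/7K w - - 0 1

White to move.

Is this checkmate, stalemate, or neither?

White to move; white king on h1.
In check: no.
Legal moves for White: Kh2, Kg2, Kg1.
White has 3 legal moves and is not in check → neither.

neither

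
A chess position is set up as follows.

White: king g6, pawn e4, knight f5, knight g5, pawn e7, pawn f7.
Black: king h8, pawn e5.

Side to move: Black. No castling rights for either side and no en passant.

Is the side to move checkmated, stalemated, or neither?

stalemate

Black to move; black king on h8.
In check: no.
King squares — g7: attacked by Nf5; h7: attacked by Ng5; g8: attacked by Pf7.
Legal moves for Black: none.
Not in check and no legal moves → stalemate.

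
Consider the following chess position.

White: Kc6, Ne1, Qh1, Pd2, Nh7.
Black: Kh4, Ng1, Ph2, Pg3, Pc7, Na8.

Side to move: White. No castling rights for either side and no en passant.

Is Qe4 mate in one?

no

After Qe4: black king on h4; in check: yes, from the white queen on e4.
Black has 2 legal replies: Kh5, Kh3.
In check but a legal move exists → not checkmate.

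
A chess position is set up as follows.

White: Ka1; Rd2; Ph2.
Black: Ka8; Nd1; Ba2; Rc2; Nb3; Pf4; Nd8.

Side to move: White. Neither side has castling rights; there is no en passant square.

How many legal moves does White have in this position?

0

White to move; king on a1.
In check: yes, from the black knight on b3.
Legal moves: none.
Count: 0.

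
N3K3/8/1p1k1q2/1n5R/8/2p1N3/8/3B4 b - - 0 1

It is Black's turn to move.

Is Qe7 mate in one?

After Qe7: white king on e8; in check: yes, from the black queen on e7.
King squares — d7: attacked by Kd6; e7: attacked by Kd6; f7: attacked by Qe7; d8: attacked by Qe7; f8: attacked by Qe7.
White has no legal moves → checkmate.

yes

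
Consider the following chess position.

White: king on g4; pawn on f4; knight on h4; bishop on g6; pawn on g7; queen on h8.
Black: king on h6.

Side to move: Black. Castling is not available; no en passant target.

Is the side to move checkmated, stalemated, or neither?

Black to move; black king on h6.
In check: yes, from the white queen on h8.
King squares — g5: attacked by Pf4; h5: attacked by Kg4; g6: attacked by Nh4; g7: attacked by Qh8; h7: attacked by Bg6.
Legal moves for Black: none.
In check with no legal moves → checkmate.

checkmate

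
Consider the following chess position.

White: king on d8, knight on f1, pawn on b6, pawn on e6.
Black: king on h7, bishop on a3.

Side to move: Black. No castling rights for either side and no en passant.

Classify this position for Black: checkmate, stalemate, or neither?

Black to move; black king on h7.
In check: no.
Legal moves for Black: Kh8, Kg8, Kg7, Kh6, Kg6, Bf8, Be7+, Bd6, Bc5, Bb4, Bb2, Bc1.
Black has 12 legal moves and is not in check → neither.

neither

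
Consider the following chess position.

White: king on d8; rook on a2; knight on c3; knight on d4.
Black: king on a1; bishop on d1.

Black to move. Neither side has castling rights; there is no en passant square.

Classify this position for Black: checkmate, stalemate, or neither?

checkmate

Black to move; black king on a1.
In check: yes, from the white rook on a2.
King squares — b1: attacked by Nc3; a2: attacked by Nc3; b2: attacked by Ra2.
Legal moves for Black: none.
In check with no legal moves → checkmate.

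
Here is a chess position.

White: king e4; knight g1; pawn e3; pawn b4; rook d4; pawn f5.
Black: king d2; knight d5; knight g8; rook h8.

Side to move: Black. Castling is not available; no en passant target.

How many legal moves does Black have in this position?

Black to move; king on d2.
In check: yes, from the white rook on d4.
Legal moves: Kc3, Kc2, Ke1, Kc1.
Count: 4.

4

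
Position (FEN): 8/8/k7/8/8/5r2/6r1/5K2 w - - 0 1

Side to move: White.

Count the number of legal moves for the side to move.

2

White to move; king on f1.
In check: yes, from the black rook on f3.
Legal moves: Kxg2, Ke1.
Count: 2.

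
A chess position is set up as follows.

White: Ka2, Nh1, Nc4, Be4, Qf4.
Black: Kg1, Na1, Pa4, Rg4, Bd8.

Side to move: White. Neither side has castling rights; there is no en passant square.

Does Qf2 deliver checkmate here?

yes

After Qf2: black king on g1; in check: yes, from the white queen on f2.
King squares — f1: attacked by Qf2; h1: attacked by Be4; f2: attacked by Nh1; g2: attacked by Qf2; h2: attacked by Qf2.
Black has no legal moves → checkmate.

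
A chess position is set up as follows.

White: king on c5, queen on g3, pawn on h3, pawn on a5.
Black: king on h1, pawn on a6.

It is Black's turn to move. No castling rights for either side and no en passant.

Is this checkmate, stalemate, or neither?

stalemate

Black to move; black king on h1.
In check: no.
King squares — g1: attacked by Qg3; g2: attacked by Qg3; h2: attacked by Qg3.
Legal moves for Black: none.
Not in check and no legal moves → stalemate.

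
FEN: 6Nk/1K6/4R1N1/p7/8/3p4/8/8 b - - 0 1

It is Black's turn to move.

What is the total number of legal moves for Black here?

Black to move; king on h8.
In check: yes, from the white knight on g6.
Legal moves: Kxg8, Kh7, Kg7.
Count: 3.

3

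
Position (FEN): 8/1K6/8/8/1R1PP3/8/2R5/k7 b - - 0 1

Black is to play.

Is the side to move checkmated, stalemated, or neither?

stalemate

Black to move; black king on a1.
In check: no.
King squares — b1: attacked by Rb4; a2: attacked by Rc2; b2: attacked by Rc2.
Legal moves for Black: none.
Not in check and no legal moves → stalemate.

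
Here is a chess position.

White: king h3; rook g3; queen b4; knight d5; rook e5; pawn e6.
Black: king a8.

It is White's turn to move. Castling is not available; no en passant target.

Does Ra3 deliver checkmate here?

yes

After Ra3: black king on a8; in check: yes, from the white rook on a3.
King squares — a7: attacked by Ra3; b7: attacked by Qb4; b8: attacked by Qb4.
Black has no legal moves → checkmate.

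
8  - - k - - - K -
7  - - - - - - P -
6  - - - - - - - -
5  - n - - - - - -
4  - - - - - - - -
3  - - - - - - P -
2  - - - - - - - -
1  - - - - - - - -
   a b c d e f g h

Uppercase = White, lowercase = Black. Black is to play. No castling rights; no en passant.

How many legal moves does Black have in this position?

Black to move; king on c8.
In check: no.
Legal moves: Kd8, Kb8, Kd7, Kc7, Kb7, Nc7, Na7, Nd6, Nd4, Nc3, Na3.
Count: 11.

11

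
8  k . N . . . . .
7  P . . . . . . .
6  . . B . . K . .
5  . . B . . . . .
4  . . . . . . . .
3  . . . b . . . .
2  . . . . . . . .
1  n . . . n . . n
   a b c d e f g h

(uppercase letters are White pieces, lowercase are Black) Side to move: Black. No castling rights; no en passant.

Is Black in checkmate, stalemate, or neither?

Black to move; black king on a8.
In check: yes, from the white bishop on c6.
King squares — a7: attacked by Bc5; b7: attacked by Bc6; b8: attacked by Pa7.
Legal moves for Black: none.
In check with no legal moves → checkmate.

checkmate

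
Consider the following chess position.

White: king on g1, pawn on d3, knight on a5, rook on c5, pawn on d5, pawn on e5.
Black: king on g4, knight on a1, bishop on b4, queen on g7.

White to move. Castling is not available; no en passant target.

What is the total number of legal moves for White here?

White to move; king on g1.
In check: no.
Legal moves: Rc8, Rc7, Rc6, Rb5, Rc4+, Rc3, Rc2, Rc1, Nb7, Nc6, Nc4, Nb3, Kh2, Kg2, Kf2, Kh1, Kf1, e6, d6, d4.
Count: 20.

20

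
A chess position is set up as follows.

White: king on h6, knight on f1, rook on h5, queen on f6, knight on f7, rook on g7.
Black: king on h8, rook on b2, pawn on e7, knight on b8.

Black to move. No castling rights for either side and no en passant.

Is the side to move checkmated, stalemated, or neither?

checkmate

Black to move; black king on h8.
In check: yes, from the white knight on f7.
King squares — g7: attacked by Qf6; h7: attacked by Kh6; g8: attacked by Rg7.
Legal moves for Black: none.
In check with no legal moves → checkmate.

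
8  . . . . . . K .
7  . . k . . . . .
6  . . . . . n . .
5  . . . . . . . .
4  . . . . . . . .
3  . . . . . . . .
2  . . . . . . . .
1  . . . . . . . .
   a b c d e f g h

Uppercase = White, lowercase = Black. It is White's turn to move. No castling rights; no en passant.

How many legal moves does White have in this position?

4

White to move; king on g8.
In check: yes, from the black knight on f6.
Legal moves: Kh8, Kf8, Kg7, Kf7.
Count: 4.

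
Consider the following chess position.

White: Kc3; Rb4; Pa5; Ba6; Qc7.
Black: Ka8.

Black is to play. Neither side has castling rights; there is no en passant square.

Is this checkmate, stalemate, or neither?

stalemate

Black to move; black king on a8.
In check: no.
King squares — a7: attacked by Qc7; b7: attacked by Rb4; b8: attacked by Rb4.
Legal moves for Black: none.
Not in check and no legal moves → stalemate.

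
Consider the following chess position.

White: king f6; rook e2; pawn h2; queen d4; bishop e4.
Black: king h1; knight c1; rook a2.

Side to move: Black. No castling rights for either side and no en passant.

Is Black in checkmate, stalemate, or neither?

checkmate

Black to move; black king on h1.
In check: yes, from the white bishop on e4.
King squares — g1: attacked by Qd4; g2: attacked by Re2; h2: attacked by Re2.
Legal moves for Black: none.
In check with no legal moves → checkmate.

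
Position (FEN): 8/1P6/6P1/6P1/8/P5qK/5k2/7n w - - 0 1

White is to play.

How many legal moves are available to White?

White to move; king on h3.
In check: yes, from the black queen on g3.
Legal moves: none.
Count: 0.

0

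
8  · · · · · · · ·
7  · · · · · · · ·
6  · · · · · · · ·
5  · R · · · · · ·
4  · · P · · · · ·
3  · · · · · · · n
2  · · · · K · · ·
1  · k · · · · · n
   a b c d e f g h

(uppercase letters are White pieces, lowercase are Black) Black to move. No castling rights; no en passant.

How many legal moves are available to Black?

4

Black to move; king on b1.
In check: yes, from the white rook on b5.
Legal moves: Kc2, Ka2, Kc1, Ka1.
Count: 4.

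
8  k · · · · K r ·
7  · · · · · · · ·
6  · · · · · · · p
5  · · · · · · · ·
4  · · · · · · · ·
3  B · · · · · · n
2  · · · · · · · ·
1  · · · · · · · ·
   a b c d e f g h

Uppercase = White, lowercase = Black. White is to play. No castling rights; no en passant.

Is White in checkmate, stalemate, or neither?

neither

White to move; white king on f8.
In check: yes, from the black rook on g8.
King squares — e7: available; f7: available; g7: attacked by Rg8; e8: attacked by Rg8; g8: available.
Legal moves for White: Kxg8, Kf7, Ke7.
White is in check but has 3 legal moves → neither.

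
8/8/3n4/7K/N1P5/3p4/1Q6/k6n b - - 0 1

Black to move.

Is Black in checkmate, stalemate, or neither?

checkmate

Black to move; black king on a1.
In check: yes, from the white queen on b2.
King squares — b1: attacked by Qb2; a2: attacked by Qb2; b2: attacked by Na4.
Legal moves for Black: none.
In check with no legal moves → checkmate.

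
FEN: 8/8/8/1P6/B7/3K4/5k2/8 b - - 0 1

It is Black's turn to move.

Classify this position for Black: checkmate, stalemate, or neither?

Black to move; black king on f2.
In check: no.
Legal moves for Black: Kg3, Kf3, Kg2, Kg1, Kf1, Ke1.
Black has 6 legal moves and is not in check → neither.

neither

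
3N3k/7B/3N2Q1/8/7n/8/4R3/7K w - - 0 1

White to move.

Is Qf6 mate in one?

After Qf6: black king on h8; in check: yes, from the white queen on f6.
Black has 1 legal reply: Kxh7.
In check but a legal move exists → not checkmate.

no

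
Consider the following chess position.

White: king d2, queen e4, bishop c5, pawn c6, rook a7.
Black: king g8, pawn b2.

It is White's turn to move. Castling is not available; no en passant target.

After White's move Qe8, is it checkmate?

yes

After Qe8: black king on g8; in check: yes, from the white queen on e8.
King squares — f7: attacked by Ra7; g7: attacked by Ra7; h7: attacked by Ra7; f8: attacked by Bc5; h8: attacked by Qe8.
Black has no legal moves → checkmate.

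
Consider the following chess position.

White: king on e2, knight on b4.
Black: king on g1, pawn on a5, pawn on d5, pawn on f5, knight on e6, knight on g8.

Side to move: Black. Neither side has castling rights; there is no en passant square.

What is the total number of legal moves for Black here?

18

Black to move; king on g1.
In check: no.
Legal moves: Ne7, Nh6, Nf6, Nf8, Nd8, Ng7, Nc7, Ng5, Nc5, Nf4+, Nd4+, Kh2, Kg2, Kh1, axb4, f4, d4, a4.
Count: 18.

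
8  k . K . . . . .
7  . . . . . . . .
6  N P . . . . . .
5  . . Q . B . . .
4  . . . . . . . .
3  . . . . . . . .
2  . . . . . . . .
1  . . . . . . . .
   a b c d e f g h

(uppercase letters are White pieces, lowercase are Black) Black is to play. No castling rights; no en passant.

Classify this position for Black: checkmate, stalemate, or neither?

Black to move; black king on a8.
In check: no.
King squares — a7: attacked by Pb6; b7: attacked by Kc8; b8: attacked by Be5.
Legal moves for Black: none.
Not in check and no legal moves → stalemate.

stalemate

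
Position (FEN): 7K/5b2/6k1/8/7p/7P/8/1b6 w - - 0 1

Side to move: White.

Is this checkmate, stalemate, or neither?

stalemate

White to move; white king on h8.
In check: no.
King squares — g7: attacked by Kg6; h7: attacked by Kg6; g8: attacked by Bf7.
Legal moves for White: none.
Not in check and no legal moves → stalemate.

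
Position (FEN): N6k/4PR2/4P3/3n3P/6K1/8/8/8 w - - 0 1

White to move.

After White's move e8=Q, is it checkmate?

After e8=Q: black king on h8; in check: yes, from the white queen on e8.
King squares — g7: attacked by Rf7; h7: attacked by Rf7; g8: attacked by Qe8.
Black has no legal moves → checkmate.

yes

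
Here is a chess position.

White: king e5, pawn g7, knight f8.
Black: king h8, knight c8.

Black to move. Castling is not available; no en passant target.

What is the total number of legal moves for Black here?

Black to move; king on h8.
In check: yes, from the white pawn on g7.
Legal moves: Kg8, Kxg7.
Count: 2.

2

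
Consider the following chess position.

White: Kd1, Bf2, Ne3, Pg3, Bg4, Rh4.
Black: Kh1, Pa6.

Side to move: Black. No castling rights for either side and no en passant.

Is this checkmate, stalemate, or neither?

Black to move; black king on h1.
In check: yes, from the white rook on h4.
King squares — g1: attacked by Bf2; g2: attacked by Ne3; h2: attacked by Rh4.
Legal moves for Black: none.
In check with no legal moves → checkmate.

checkmate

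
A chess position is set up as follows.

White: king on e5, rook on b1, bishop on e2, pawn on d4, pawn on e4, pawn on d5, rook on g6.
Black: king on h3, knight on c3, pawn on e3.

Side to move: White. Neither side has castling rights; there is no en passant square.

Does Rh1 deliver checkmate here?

yes

After Rh1: black king on h3; in check: yes, from the white rook on h1.
King squares — g2: attacked by Rg6; h2: attacked by Rh1; g3: attacked by Rg6; g4: attacked by Be2; h4: attacked by Rh1.
Black has no legal moves → checkmate.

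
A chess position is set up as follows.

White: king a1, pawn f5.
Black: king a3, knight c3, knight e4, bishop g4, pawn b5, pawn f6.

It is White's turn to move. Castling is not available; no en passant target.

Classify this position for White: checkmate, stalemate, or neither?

White to move; white king on a1.
In check: no.
King squares — b1: attacked by Nc3; a2: attacked by Ka3; b2: attacked by Ka3.
Legal moves for White: none.
Not in check and no legal moves → stalemate.

stalemate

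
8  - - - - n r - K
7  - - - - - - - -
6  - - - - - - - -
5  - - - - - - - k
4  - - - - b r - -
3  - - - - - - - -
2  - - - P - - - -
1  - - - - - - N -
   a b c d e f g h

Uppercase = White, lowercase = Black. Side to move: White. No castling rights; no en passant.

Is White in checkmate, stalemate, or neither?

White to move; white king on h8.
In check: yes, from the black rook on f8.
King squares — g7: attacked by Ne8; h7: attacked by Be4; g8: attacked by Rf8.
Legal moves for White: none.
In check with no legal moves → checkmate.

checkmate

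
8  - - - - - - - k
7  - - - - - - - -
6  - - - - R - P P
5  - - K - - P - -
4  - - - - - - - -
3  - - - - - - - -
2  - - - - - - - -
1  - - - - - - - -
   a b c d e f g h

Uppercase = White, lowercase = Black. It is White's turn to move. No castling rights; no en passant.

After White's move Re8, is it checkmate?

After Re8: black king on h8; in check: yes, from the white rook on e8.
King squares — g7: attacked by Ph6; h7: attacked by Pg6; g8: attacked by Re8.
Black has no legal moves → checkmate.

yes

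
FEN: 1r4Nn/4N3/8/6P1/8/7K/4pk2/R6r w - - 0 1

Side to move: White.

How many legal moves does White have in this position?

2

White to move; king on h3.
In check: yes, from the black rook on h1.
Legal moves: Kg4, Rxh1.
Count: 2.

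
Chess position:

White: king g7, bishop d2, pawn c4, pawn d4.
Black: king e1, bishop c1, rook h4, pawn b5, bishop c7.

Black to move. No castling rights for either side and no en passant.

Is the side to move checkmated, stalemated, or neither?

neither

Black to move; black king on e1.
In check: yes, from the white bishop on d2.
Legal moves for Black: Kf2, Ke2, Kxd2, Kf1, Kd1, Bxd2.
Black is in check but has 6 legal moves → neither.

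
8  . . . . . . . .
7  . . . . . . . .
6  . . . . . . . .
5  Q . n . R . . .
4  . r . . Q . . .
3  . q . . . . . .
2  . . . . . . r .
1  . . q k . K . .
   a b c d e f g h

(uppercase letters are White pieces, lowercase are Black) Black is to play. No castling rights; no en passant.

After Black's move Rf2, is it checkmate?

After Rf2: white king on f1; in check: yes, from the black rook on f2.
White has 2 legal replies: Kxf2, Kg1.
In check but a legal move exists → not checkmate.

no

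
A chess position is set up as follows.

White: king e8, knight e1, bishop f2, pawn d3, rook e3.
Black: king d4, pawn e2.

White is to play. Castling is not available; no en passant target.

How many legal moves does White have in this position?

White to move; king on e8.
In check: no.
Legal moves: Kf8, Kd8, Kf7, Ke7, Kd7, Re7+, Re6+, Re5+, Re4+, Rh3+, Rg3+, Rf3+, Rxe2+, Bh4, Bg3, Bg1, Nf3+, Ng2, Nc2+.
Count: 19.

19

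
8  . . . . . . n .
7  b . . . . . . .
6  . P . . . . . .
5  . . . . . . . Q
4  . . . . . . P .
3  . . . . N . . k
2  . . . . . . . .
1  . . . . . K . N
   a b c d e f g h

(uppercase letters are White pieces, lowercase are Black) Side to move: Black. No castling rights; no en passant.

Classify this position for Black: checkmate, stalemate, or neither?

Black to move; black king on h3.
In check: yes, from the white queen on h5.
King squares — g2: attacked by Kf1; h2: attacked by Qh5; g3: attacked by Nh1; g4: attacked by Ne3; h4: attacked by Qh5.
Legal moves for Black: none.
In check with no legal moves → checkmate.

checkmate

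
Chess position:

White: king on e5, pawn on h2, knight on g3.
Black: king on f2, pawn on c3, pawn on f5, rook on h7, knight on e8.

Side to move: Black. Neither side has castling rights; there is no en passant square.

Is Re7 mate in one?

no

After Re7: white king on e5; in check: yes, from the black rook on e7.
White has 4 legal replies: Kxf5, Kd5, Kf4, Kd4.
In check but a legal move exists → not checkmate.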